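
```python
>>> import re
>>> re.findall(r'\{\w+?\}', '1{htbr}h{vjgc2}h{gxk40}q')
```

Matches: at [1:7] → '{htbr}'; at [8:15] → '{vjgc2}'; at [16:23] → '{gxk40}'.
Since nothing is captured, `findall` lists the 3 matched substrings directly.

['{htbr}', '{vjgc2}', '{gxk40}']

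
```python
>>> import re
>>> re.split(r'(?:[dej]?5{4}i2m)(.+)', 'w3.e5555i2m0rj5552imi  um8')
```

['w3.', '0rj5552imi  um8', '']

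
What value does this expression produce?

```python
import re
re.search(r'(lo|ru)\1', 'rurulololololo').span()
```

(0, 4)

The backreference `\1` re-matches whatever the first group consumed, character for character.
Unlike `match`, `search` isn't anchored — it looks for the pattern anywhere in the string.
The match spans [0:4] → 'ruru'.
Captured: group 1 = 'ru'.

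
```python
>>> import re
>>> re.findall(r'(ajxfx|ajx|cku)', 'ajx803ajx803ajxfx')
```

['ajx', 'ajx', 'ajxfx']

Branches in `(...|...)` are attempted left-to-right; the first branch that allows the whole pattern to succeed is taken.
One capturing group, so `findall` returns just the captured substring from each match — 3 in all.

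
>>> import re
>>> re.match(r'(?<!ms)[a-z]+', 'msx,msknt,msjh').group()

'msx'

Because the assertion is negative and zero-width, positions next to the forbidden text are skipped.
`re.match` only tries the pattern at the start of the string.
The match spans [0:3] → 'msx'.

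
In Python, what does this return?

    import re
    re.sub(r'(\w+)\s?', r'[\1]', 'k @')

'[k]@'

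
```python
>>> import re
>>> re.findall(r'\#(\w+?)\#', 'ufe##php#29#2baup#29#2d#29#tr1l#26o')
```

['php', '2baup', '2d', 'tr1l']

`findall` collects group 1 from each match (4 total).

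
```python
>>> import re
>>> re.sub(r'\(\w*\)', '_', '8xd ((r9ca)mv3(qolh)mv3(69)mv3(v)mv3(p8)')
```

'8xd (_mv3_mv3_mv3_mv3_'

Matches: at [5:11] → '(r9ca)'; at [14:20] → '(qolh)'; at [23:27] → '(69)'; at [30:33] → '(v)'; at [36:40] → '(p8)'.
Every occurrence is swapped for '_'.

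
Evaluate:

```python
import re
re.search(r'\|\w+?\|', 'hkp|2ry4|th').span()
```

The match spans [3:9] → '|2ry4|'.

(3, 9)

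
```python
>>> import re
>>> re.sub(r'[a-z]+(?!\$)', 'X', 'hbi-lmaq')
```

'X-X'

The negative lookahead/lookbehind blocks any match where the forbidden context is present.
`sub` substitutes 'X' at each match site.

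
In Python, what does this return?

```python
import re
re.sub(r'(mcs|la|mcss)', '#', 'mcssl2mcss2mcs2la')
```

'#sl2#s2#2#'

Alternation tries branches left to right and keeps the first one that lets the overall match succeed at that position.
Matches: at [0:3] → 'mcs'; at [6:9] → 'mcs'; at [11:14] → 'mcs'; at [15:17] → 'la'.
Each match is replaced by '#'.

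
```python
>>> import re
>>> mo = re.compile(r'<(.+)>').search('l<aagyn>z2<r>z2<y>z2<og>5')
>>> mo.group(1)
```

The match spans [1:24] → '<aagyn>z2<r>z2<y>z2<og>'.
Captured: group 1 = 'aagyn>z2<r>z2<y>z2<og'.

'aagyn>z2<r>z2<y>z2<og'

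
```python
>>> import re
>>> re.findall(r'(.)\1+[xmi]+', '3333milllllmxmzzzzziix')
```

The backreference `\1` re-matches whatever the first group consumed, character for character.
Walking the string: at [0:6] match '3333mi', group 1 = '3'; at [6:14] match 'lllllmxm', group 1 = 'l'; at [14:22] match 'zzzzziix', group 1 = 'z'.
With a single group, `findall` returns only what that group captured — 3 items.

['3', 'l', 'z']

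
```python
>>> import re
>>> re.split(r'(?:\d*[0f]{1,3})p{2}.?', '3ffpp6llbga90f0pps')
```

Splitting on the pattern gives 3 pieces.

['', 'llbga', '']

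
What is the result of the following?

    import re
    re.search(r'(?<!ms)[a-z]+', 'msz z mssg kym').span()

(0, 3)

`(?!…)`/`(?<!…)` only lets a position through if the neighbouring text does NOT match; no characters are consumed.
The match spans [0:3] → 'msz'.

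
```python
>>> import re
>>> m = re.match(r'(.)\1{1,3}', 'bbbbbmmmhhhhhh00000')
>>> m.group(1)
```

A backreference is literal: `\1` must see the identical characters the first group matched.
`match` is anchored at position 0; if the pattern doesn't fit there, it returns None.
The match spans [0:4] → 'bbbb'.
Captured: group 1 = 'b'.

'b'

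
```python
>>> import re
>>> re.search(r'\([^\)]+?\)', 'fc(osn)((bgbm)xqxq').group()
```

'(osn)'

The match spans [2:7] → '(osn)'.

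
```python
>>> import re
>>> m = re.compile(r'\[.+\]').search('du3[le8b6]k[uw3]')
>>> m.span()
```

(3, 16)

`search` walks the string left to right and returns the first match it finds.
The match spans [3:16] → '[le8b6]k[uw3]'.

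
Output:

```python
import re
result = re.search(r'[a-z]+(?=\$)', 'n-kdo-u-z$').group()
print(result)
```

z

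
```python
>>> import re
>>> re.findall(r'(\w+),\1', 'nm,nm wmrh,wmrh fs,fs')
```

A backreference is literal: `\1` must see the identical characters the first group matched.
One capturing group, so `findall` returns just the captured substring from each match — 3 in all.

['nm', 'wmrh', 'fs']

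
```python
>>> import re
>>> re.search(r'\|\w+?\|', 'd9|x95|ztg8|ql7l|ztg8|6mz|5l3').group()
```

'|x95|'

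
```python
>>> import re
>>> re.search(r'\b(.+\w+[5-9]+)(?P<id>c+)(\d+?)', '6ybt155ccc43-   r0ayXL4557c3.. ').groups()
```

('6ybt155ccc43-   r0ayXL4557', 'c', '3')

The match spans [0:28] → '6ybt155ccc43-   r0ayXL4557c3'.
Captured: group 1 = '6ybt155ccc43-   r0ayXL4557', group 2 = 'c', group 3 = '3'.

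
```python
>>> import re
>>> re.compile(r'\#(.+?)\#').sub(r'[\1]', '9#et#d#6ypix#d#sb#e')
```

`\1` in the replacement pulls in group 1's text for each match.

'9[et]d[6ypix]d[sb]e'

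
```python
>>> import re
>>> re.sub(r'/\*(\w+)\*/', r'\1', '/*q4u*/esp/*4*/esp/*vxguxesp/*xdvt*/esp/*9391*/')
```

'q4uesp4esp/*vxguxespxdvtesp9391'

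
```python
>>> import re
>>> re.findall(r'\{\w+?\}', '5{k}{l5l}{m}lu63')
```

['{k}', '{l5l}', '{m}']

No capturing groups, so `findall` returns the 3 full match strings.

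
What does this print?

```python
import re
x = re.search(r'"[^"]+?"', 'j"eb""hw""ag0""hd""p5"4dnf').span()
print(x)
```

(1, 5)

`re.search` tries every starting position until one works.
The match spans [1:5] → '"eb"'.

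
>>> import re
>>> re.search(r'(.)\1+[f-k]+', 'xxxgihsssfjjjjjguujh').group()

'xxxgih'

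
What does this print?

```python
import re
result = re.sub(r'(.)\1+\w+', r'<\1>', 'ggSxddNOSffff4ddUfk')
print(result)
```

<g>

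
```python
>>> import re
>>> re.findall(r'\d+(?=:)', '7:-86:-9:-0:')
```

The lookaround is zero-width — it requires the adjacent text to match without consuming it, so the asserted text isn't part of the match.
`findall` yields the raw match text (4 of them) because the pattern has no groups.

['7', '86', '9', '0']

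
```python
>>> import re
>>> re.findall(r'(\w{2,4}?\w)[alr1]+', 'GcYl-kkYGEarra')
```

['GcY', 'kkYGE']

This matches 2 to 4 of a word character (lazy), then a word character (captured); then one or more of one of [alr1].
Scanning left to right: at [0:4] match 'GcYl', group 1 = 'GcY'; at [5:14] match 'kkYGEarra', group 1 = 'kkYGE'.
With a single group, `findall` returns only what that group captured — 2 items.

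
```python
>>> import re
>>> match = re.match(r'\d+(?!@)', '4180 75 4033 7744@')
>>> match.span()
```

`(?!…)`/`(?<!…)` only lets a position through if the neighbouring text does NOT match; no characters are consumed.
`re.match` only tries the pattern at the start of the string.
The match spans [0:4] → '4180'.

(0, 4)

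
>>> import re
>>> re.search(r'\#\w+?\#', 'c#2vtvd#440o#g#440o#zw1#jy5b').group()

'#2vtvd#'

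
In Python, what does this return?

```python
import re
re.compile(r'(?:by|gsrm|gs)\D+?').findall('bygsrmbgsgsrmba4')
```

['byg', 'gsg']

`findall` yields the raw match text (2 of them) because the pattern has no groups.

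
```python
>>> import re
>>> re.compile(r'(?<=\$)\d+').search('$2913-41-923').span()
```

(1, 5)

Because the assertion is zero-width, the text it checks is not consumed and won't appear in the result.
`re.search` tries every starting position until one works.
The match spans [1:5] → '2913'.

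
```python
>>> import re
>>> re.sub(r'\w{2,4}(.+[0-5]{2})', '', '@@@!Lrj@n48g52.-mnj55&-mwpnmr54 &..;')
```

'@@@! &..;'

The pattern matches 2 to 4 of a word character; then one or more of any character, then exactly 2 of a character in [0-5] (captured).
Matches: at [4:31] → 'Lrj@n48g52.-mnj55&-mwpnmr54'.
`sub` substitutes '' at each match site.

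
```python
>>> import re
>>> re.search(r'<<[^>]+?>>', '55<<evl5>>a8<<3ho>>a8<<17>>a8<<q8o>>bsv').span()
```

(2, 10)

`search` walks the string left to right and returns the first match it finds.
The match spans [2:10] → '<<evl5>>'.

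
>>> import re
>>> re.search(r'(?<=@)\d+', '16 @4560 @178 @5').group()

Because the assertion is zero-width, the text it checks is not consumed and won't appear in the result.
`re.search` tries every starting position until one works.
The match spans [4:8] → '4560'.

'4560'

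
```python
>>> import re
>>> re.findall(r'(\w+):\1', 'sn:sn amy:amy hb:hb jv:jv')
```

`\1` has to match the exact text group 1 already captured.
With a single group, `findall` returns only what that group captured — 4 items.

['sn', 'amy', 'hb', 'jv']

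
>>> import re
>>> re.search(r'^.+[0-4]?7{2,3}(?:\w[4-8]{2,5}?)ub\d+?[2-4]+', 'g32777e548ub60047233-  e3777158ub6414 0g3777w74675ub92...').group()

'g32777e548ub60047233-  e3777158ub6414 0g3777w74675ub92'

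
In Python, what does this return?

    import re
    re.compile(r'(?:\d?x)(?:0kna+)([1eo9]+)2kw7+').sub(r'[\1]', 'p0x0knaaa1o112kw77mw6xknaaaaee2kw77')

'p[1o11]mw6xknaaaaee2kw77'

The pattern matches optionally a digit, then a literal 'x' (non-capturing group); then the literal '0kn', then one or more of a literal 'a' (non-capturing group); then one or more of one of [1eo9] (captured); then the literal '2kw', then one or more of the literal '7'.
Matches: at [1:18] → '0x0knaaa1o112kw77'.
`\1` in the replacement pulls in group 1's text for each match.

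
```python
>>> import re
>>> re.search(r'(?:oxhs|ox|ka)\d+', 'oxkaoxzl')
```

None

`re.search` tries every starting position until one works.
Here the pattern never matches, so the call returns None.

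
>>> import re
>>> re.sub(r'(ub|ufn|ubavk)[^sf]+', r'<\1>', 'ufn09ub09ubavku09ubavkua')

Matches: at [0:24] → 'ufn09ub09ubavku09ubavkua'.
`\1` in the replacement pulls in group 1's text for each match.

'<ufn>'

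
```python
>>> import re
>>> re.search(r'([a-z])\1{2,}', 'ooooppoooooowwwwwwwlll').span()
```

`\1` is not a pattern — it's the concrete string captured by group 1, re-applied verbatim.
The match spans [0:4] → 'oooo'.

(0, 4)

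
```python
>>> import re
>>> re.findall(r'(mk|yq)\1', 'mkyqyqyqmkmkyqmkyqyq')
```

`\1` has to match the exact text group 1 already captured.
Matches: at [2:6] match 'yqyq', group 1 = 'yq'; at [8:12] match 'mkmk', group 1 = 'mk'; at [16:20] match 'yqyq', group 1 = 'yq'.
One capturing group, so `findall` returns just the captured substring from each match — 3 in all.

['yq', 'mk', 'yq']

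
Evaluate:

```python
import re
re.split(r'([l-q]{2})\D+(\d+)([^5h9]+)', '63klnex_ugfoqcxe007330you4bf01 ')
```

['63k', 'ln', '007330', 'you4bf01 ', '']

This matches exactly 2 of a character in [l-q] (captured); then one or more of a non-digit; then one or more of a digit (captured); then one or more of any character except [5h9] (captured).
The group in the pattern means `split` returns the separators' captures alongside the pieces.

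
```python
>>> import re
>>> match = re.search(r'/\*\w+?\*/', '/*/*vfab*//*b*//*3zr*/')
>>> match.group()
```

`re.search` scans for the first position where the pattern succeeds.
The match spans [2:10] → '/*vfab*/'.

'/*vfab*/'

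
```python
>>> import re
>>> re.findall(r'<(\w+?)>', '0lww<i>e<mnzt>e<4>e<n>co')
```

Scanning left to right: at [4:7] match '<i>', group 1 = 'i'; at [8:14] match '<mnzt>', group 1 = 'mnzt'; at [15:18] match '<4>', group 1 = '4'; at [19:22] match '<n>', group 1 = 'n'.
With a single group, `findall` returns only what that group captured — 4 items.

['i', 'mnzt', '4', 'n']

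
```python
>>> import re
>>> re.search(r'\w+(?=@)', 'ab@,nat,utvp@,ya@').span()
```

(0, 2)

Because the assertion is zero-width, the text it checks is not consumed and won't appear in the result.
`search` walks the string left to right and returns the first match it finds.
The match spans [0:2] → 'ab'.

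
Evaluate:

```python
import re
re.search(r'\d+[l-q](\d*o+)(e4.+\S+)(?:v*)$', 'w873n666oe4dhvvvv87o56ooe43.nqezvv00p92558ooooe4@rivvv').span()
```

Pattern: one or more of a digit, then a character in [l-q]; then zero or more of a digit, then one or more of the literal 'o' (captured); then the literal 'e4', then one or more of any character, then one or more of a non-whitespace character (captured); then zero or more of a literal 'v' (non-capturing group); then anchored at the end.
`re.search` scans for the first position where the pattern succeeds.
The match spans [1:54] → '873n666oe4dhvvvv87o56ooe43.nqezvv00p92558ooooe4@rivvv'.
Captured: group 1 = '666o', group 2 = 'e4dhvvvv87o56ooe43.nqezvv00p92558ooooe4@rivvv'.

(1, 54)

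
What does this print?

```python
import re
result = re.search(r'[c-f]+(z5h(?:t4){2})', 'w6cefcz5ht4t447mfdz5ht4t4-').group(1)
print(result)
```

z5ht4t4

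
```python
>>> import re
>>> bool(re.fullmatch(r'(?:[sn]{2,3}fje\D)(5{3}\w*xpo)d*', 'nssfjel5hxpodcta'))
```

This matches 2 to 3 of one of [sn], then the literal 'fje', then a non-digit (non-capturing group); then exactly 3 of the literal '5', then zero or more of a word character, then the literal 'xpo' (captured); then zero or more of a literal 'd'.
`re.fullmatch` requires the pattern to consume the entire string.
Here there's no way to consume every character, so the call returns None, and `bool(None)` is False.

False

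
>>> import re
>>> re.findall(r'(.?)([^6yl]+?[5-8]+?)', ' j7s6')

The pattern matches optionally any character (captured); then one or more of any character except [6yl] (lazy), then one or more of a character in [5-8] (lazy) (captured).
The `?` after the quantifier makes it lazy — it takes as little as possible before letting the rest of the pattern try.
Matches: at [0:3] match ' j7', groups = (' ', 'j7'); at [3:5] match 's6', groups = ('', 's6').
With 2 capturing groups, `findall` returns a 2-tuple per match.

[(' ', 'j7'), ('', 's6')]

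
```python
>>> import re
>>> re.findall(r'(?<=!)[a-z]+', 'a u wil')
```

Because the assertion is zero-width, the text it checks is not consumed and won't appear in the result.
Since nothing is captured, `findall` lists the 0 matched substrings directly.
Nothing in the string satisfies the pattern, so the list is empty.

[]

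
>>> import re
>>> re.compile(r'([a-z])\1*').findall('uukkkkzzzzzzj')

['u', 'k', 'z', 'j']

A backreference is literal: `\1` must see the identical characters the first group matched.
One capturing group, so `findall` returns just the captured substring from each match — 4 in all.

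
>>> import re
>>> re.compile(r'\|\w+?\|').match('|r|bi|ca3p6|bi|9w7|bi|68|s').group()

'|r|'

`re.match` won't scan ahead — the pattern has to work from the very first character.
The match spans [0:3] → '|r|'.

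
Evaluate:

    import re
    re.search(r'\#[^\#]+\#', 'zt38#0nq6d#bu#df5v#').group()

'#0nq6d#'

`search` walks the string left to right and returns the first match it finds.
The match spans [4:11] → '#0nq6d#'.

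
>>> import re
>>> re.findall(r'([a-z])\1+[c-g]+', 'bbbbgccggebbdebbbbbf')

['b', 'b', 'b']

The backreference `\1` re-matches whatever the first group consumed, character for character.
One capturing group, so `findall` returns just the captured substring from each match — 3 in all.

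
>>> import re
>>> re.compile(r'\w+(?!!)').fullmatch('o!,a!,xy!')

The negative lookaround is zero-width — it rules out positions where the adjacent text would match, without consuming anything.
For `fullmatch`, every character of the input must be accounted for by the pattern.
Here there's no way to consume every character, so the call returns None.

None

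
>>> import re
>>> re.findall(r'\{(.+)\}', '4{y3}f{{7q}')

['y3}f{{7q']

One capturing group, so `findall` returns just the captured substring from the one match — 1 in all.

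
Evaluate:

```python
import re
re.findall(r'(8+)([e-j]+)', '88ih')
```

[('88', 'ih')]

Pattern: one or more of a literal '8' (captured); then one or more of a character in [e-j] (captured).
Multiple groups make `findall` return tuples — one 2-tuple for the one match.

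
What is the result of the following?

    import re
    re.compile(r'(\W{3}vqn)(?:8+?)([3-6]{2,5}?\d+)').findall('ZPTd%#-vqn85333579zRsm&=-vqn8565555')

[('%#-vqn', '5333579'), ('&=-vqn', '565555')]

This matches exactly 3 of a non-word character, then the literal 'vqn' (captured); then one or more of a literal '8' (lazy) (non-capturing group); then 2 to 5 of a character in [3-6] (lazy), then one or more of a digit (captured).
Walking the string: at [4:18] match '%#-vqn85333579', groups = ('%#-vqn', '5333579'); at [22:35] match '&=-vqn8565555', groups = ('&=-vqn', '565555').
Multiple groups make `findall` return tuples — one 2-tuple for each match.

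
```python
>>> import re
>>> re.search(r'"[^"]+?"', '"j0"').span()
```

Unlike `match`, `search` isn't anchored — it looks for the pattern anywhere in the string.
The match spans [0:4] → '"j0"'.

(0, 4)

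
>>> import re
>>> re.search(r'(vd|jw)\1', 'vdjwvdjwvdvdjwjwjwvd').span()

The backreference `\1` re-matches whatever the first group consumed, character for character.
`re.search` scans for the first position where the pattern succeeds.
The match spans [8:12] → 'vdvd'.
Captured: group 1 = 'vd'.

(8, 12)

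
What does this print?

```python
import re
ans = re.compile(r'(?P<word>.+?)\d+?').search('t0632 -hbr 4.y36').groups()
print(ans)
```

This matches one or more of any character (lazy) (captured as 'word'); then one or more of a digit (lazy).
Unlike `match`, `search` isn't anchored — it looks for the pattern anywhere in the string.
The match spans [0:2] → 't0'.
Captured: group 1 = 't'.

('t',)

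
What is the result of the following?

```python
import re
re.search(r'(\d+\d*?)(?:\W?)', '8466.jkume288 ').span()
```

The pattern matches one or more of a digit, then zero or more of a digit (lazy) (captured); then optionally a non-word character (non-capturing group).
`re.search` scans for the first position where the pattern succeeds.
The match spans [0:5] → '8466.'.
Captured: group 1 = '8466'.

(0, 5)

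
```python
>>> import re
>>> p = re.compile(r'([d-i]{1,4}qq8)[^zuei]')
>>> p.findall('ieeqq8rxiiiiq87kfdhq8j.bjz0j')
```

Because there's exactly one group, `findall` drops the full match and keeps group 1 from the one hit.

['ieeqq8']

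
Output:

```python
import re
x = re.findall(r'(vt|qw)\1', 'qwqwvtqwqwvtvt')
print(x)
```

['qw', 'qw', 'vt']

`\1` is not a pattern — it's the concrete string captured by group 1, re-applied verbatim.
Scanning left to right: at [0:4] match 'qwqw', group 1 = 'qw'; at [6:10] match 'qwqw', group 1 = 'qw'; at [10:14] match 'vtvt', group 1 = 'vt'.
With a single group, `findall` returns only what that group captured — 3 items.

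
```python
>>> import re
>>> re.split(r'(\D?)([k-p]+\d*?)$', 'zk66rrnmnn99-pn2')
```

['zk66rrnmnn99', '-', 'pn2', '']

Pattern: optionally a non-digit (captured); then one or more of a character in [k-p], then zero or more of a digit (lazy) (captured); then anchored at the end.
Matches to split on: at [12:16] → '-pn2'.
With a capturing group present, the delimiter's captured portion is kept in the result list.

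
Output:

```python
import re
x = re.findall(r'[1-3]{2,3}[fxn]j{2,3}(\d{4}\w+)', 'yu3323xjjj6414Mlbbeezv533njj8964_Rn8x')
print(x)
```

['6414Mlbbeezv533njj8964_Rn8x']

The pattern matches 2 to 3 of a character in [1-3], then one of [fxn], then 2 to 3 of the literal 'j'; then exactly 4 of a digit, then one or more of a word character (captured).
Scanning left to right: at [3:37] match '323xjjj6414Mlbbeezv533njj8964_Rn8x', group 1 = '6414Mlbbeezv533njj8964_Rn8x'.
With a single group, `findall` returns only what that group captured — 1 item.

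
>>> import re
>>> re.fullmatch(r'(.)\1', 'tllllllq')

None

`fullmatch` succeeds only if the pattern covers the string from start to end.
Here the string isn't matched end-to-end, so the call returns None.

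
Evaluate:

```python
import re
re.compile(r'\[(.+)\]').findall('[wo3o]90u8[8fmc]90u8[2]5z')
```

['wo3o]90u8[8fmc]90u8[2']

With a single group, `findall` returns only what that group captured — 1 item.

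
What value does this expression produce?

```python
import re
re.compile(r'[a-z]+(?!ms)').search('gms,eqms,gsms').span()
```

(0, 3)

Because the assertion is negative and zero-width, positions next to the forbidden text are skipped.
`re.search` tries every starting position until one works.
The match spans [0:3] → 'gms'.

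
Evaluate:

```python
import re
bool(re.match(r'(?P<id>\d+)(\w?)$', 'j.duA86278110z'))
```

Pattern: one or more of a digit (captured as 'id'); then optionally a word character (captured); then anchored at the end.
`re.match` only tries the pattern at the start of the string.
Here the string doesn't start with a match, so the call returns None, and `bool(None)` is False.

False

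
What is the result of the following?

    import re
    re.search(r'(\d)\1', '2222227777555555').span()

(0, 2)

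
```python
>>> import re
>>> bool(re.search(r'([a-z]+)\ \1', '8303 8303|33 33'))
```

The backreference `\1` re-matches whatever the first group consumed, character for character.
Unlike `match`, `search` isn't anchored — it looks for the pattern anywhere in the string.
Here the pattern never matches, so the call returns None, and `bool(None)` is False.

False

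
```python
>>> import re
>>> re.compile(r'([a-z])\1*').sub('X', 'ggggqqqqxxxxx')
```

'XXX'

`\1` is not a pattern — it's the concrete string captured by group 1, re-applied verbatim.
Matches: at [0:4] → 'gggg'; at [4:8] → 'qqqq'; at [8:13] → 'xxxxx'.
`sub` substitutes 'X' at each match site.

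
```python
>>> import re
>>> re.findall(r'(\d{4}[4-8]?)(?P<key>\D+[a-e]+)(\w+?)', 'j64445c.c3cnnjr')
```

[('64445', 'c.c', '3')]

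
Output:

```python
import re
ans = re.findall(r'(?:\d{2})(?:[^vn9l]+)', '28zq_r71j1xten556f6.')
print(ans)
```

['28zq_r71j1xte', '556f6.']

No capturing groups, so `findall` returns the 2 full match strings.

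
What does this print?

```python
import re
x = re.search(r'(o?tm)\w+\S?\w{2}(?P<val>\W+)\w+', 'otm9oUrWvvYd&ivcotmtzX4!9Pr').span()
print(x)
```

The pattern matches optionally the literal 'o', then the literal 'tm' (captured); then one or more of a word character, then optionally a non-whitespace character, then exactly 2 of a word character; then one or more of a non-word character (captured as 'val'); then one or more of a word character.
`re.search` scans for the first position where the pattern succeeds.
The match spans [0:23] → 'otm9oUrWvvYd&ivcotmtzX4'.
Captured: group 1 = 'otm', group 2 = '&'.

(0, 23)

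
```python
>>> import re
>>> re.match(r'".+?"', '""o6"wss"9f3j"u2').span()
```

With `match`, the pattern is implicitly anchored at the beginning.
The match spans [0:5] → '""o6"'.

(0, 5)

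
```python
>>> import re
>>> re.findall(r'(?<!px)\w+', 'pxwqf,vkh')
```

A negative assertion filters positions out without eating any characters.
Matches: at [0:5] → 'pxwqf'; at [6:9] → 'vkh'.
`findall` yields the raw match text (2 of them) because the pattern has no groups.

['pxwqf', 'vkh']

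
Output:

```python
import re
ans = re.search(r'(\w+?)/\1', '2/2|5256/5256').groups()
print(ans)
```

('2',)

The match spans [0:3] → '2/2'.
Captured: group 1 = '2'.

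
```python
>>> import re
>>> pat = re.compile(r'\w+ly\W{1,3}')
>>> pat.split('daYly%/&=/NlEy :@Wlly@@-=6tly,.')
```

This matches one or more of a word character; then the literal 'ly', then 1 to 3 of a non-word character.
Matches to split on: at [0:8] → 'daYly%/&'; at [17:24] → 'Wlly@@-'; at [25:31] → '6tly,.'.
Each match becomes a cut point; 4 segments remain.

['', '=/NlEy :@', '=', '']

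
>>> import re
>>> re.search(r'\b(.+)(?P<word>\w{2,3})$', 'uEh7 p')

None

The pattern matches a word boundary (`\b`, zero-width); then one or more of any character (captured); then 2 to 3 of a word character (captured as 'word'); then anchored at the end.
`re.search` tries every starting position until one works.
Here the pattern never matches, so the call returns None.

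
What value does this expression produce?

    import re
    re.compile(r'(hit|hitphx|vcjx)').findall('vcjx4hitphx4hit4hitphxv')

['vcjx', 'hit', 'hit', 'hit']

Alternation tries branches left to right and keeps the first one that lets the overall match succeed at that position.
Matches: at [0:4] match 'vcjx', group 1 = 'vcjx'; at [5:8] match 'hit', group 1 = 'hit'; at [12:15] match 'hit', group 1 = 'hit'; at [16:19] match 'hit', group 1 = 'hit'.
One capturing group, so `findall` returns just the captured substring from each match — 4 in all.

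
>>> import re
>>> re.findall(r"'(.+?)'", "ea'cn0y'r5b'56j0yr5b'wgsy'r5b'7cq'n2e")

['cn0y', '56j0yr5b', 'r5b']

`findall` collects group 1 from each match (3 total).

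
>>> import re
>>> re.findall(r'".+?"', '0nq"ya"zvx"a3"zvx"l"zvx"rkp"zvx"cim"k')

With the lazy modifier that quantifier settles for the fewest repetitions that let the rest of the pattern succeed (the atoms after it are unaffected and can still be greedy).
Walking the string: at [3:7] → '"ya"'; at [10:14] → '"a3"'; at [17:20] → '"l"'; at [23:28] → '"rkp"'; at [31:36] → '"cim"'.
With no groups in the pattern, `findall` gives back each whole match — 5 here.

['"ya"', '"a3"', '"l"', '"rkp"', '"cim"']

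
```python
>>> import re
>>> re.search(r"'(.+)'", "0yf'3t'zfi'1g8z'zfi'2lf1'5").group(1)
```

"3t'zfi'1g8z'zfi'2lf1"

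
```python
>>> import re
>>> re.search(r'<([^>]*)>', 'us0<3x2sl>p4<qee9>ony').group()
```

'<3x2sl>'

`re.search` tries every starting position until one works.
The match spans [3:10] → '<3x2sl>'.
Captured: group 1 = '3x2sl'.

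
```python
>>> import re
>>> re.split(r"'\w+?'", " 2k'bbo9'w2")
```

[' 2k', 'w2']

`split` removes every match and returns the 2 fragments in between.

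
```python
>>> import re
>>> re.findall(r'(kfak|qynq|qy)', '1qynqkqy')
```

`|` is ordered: at each position the engine commits to the first alternative that works.
Because there's exactly one group, `findall` drops the full match and keeps group 1 from each hit.

['qynq', 'qy']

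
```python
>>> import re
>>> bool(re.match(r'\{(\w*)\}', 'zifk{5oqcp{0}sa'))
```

False

`re.match` won't scan ahead — the pattern has to work from the very first character.
Here the string doesn't start with a match, so the call returns None, and `bool(None)` is False.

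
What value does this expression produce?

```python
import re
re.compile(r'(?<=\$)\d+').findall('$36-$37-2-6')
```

['36', '37']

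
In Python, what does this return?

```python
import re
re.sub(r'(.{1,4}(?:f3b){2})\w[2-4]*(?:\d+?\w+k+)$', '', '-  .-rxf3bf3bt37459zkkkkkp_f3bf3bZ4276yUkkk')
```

This matches 1 to 4 of any character, then the literal 'f3b' repeated 2 times (captured); then a word character, then zero or more of a character in [2-4]; then one or more of a digit (lazy), then one or more of a word character, then one or more of the literal 'k' (non-capturing group); then anchored at the end.
Matches: at [3:43] → '.-rxf3bf3bt37459zkkkkkp_f3bf3bZ4276yUkkk'.
Each match is replaced by ''.

'-  '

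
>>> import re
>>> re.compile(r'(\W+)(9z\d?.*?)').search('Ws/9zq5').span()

(2, 5)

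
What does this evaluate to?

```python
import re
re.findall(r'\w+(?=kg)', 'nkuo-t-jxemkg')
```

['jxem']

The lookaround is zero-width — it requires the adjacent text to match without consuming it, so the asserted text isn't part of the match.
Walking the string: at [7:11] → 'jxem'.
Since nothing is captured, `findall` lists the 1 matched substring directly.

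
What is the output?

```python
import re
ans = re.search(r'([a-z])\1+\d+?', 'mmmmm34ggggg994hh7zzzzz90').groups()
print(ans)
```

('m',)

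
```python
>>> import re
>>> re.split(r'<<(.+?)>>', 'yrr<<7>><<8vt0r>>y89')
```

['yrr', '7', '', '8vt0r', 'y89']

With the lazy modifier that quantifier settles for the fewest repetitions that let the rest of the pattern succeed (the atoms after it are unaffected and can still be greedy).
With a capturing group present, the delimiter's captured portion is kept in the result list.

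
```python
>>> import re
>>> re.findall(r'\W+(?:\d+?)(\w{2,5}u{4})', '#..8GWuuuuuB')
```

['GWuuuuu']

Pattern: one or more of a non-word character; then one or more of a digit (lazy) (non-capturing group); then 2 to 5 of a word character, then exactly 4 of a literal 'u' (captured).
With a single group, `findall` returns only what that group captured — 1 item.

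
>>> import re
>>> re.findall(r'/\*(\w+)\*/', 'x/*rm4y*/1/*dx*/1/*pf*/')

['rm4y', 'dx', 'pf']

Matches: at [1:9] match '/*rm4y*/', group 1 = 'rm4y'; at [10:16] match '/*dx*/', group 1 = 'dx'; at [17:23] match '/*pf*/', group 1 = 'pf'.
`findall` collects group 1 from each match (3 total).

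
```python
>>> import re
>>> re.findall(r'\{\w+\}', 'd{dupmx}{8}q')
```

Matches: at [1:8] → '{dupmx}'; at [8:11] → '{8}'.
No capturing groups, so `findall` returns the 2 full match strings.

['{dupmx}', '{8}']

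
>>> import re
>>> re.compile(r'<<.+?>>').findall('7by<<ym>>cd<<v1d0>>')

['<<ym>>', '<<v1d0>>']

Lazy quantifiers expand one character at a time until the remainder of the pattern can match.
With no groups in the pattern, `findall` gives back each whole match — 2 here.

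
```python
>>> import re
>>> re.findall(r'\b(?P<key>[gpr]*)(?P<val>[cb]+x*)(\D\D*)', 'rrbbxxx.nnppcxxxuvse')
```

[('rr', 'bbxxx', '.nnppcxxxuvse')]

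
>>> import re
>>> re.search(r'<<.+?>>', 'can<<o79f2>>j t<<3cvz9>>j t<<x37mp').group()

Lazy quantifiers expand one character at a time until the remainder of the pattern can match.
The match spans [3:12] → '<<o79f2>>'.

'<<o79f2>>'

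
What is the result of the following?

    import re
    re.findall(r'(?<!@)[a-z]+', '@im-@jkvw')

Because the assertion is negative and zero-width, positions next to the forbidden text are skipped.
Matches: at [2:3] → 'm'; at [6:9] → 'kvw'.
`findall` yields the raw match text (2 of them) because the pattern has no groups.

['m', 'kvw']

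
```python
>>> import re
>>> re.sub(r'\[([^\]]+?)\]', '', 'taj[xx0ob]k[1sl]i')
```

'tajki'

`sub` substitutes '' at each match site.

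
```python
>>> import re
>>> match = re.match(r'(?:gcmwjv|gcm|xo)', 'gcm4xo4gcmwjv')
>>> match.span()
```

`match` is anchored at position 0; if the pattern doesn't fit there, it returns None.
The match spans [0:3] → 'gcm'.

(0, 3)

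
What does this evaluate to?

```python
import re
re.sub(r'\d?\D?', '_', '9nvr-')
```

Each match is replaced by '_'.

'_____'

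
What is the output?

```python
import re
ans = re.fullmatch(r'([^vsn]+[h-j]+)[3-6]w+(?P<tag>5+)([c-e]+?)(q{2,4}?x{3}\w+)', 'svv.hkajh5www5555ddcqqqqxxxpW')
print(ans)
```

None

The pattern matches one or more of any character except [vsn], then one or more of a character in [h-j] (captured); then a character in [3-6], then one or more of the literal 'w'; then one or more of a literal '5' (captured as 'tag'); then one or more of a character in [c-e] (lazy) (captured); then 2 to 4 of the literal 'q' (lazy), then exactly 3 of a literal 'x', then one or more of a word character (captured).
For `fullmatch`, every character of the input must be accounted for by the pattern.
Here the string isn't matched end-to-end, so the call returns None.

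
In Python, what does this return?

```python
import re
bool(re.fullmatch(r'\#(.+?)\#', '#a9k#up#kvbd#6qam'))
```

For `fullmatch`, every character of the input must be accounted for by the pattern.
Here the pattern can't cover the whole string, so the call returns None, and `bool(None)` is False.

False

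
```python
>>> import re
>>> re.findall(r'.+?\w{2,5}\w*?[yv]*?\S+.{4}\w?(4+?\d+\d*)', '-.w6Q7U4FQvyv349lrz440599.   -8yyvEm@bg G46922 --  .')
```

A non-greedy quantifier consumes as few characters as it can — just enough that the remainder of the pattern still matches from where it stops; whatever follows it matches normally.
`findall` collects group 1 from each match (2 total).

['40599', '46922']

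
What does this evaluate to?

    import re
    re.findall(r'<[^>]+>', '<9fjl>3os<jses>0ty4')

Walking the string: at [0:6] → '<9fjl>'; at [9:15] → '<jses>'.
No capturing groups, so `findall` returns the 2 full match strings.

['<9fjl>', '<jses>']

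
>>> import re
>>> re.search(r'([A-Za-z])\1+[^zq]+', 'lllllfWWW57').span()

(0, 11)

`\1` has to match the exact text group 1 already captured.
The match spans [0:11] → 'lllllfWWW57'.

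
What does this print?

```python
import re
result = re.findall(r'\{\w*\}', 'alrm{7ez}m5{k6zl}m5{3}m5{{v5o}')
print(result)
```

['{7ez}', '{k6zl}', '{3}', '{v5o}']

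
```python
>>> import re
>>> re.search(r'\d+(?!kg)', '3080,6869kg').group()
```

'3080'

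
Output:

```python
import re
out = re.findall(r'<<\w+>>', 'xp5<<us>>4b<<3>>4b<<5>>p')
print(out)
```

['<<us>>', '<<3>>', '<<5>>']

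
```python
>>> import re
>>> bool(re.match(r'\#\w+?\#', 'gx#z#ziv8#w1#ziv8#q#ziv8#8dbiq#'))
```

False

`re.match` only tries the pattern at the start of the string.
Here position 0 doesn't satisfy it, so the call returns None, and `bool(None)` is False.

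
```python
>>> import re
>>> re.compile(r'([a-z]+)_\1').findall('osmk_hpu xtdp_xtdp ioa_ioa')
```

`\1` has to match the exact text group 1 already captured.
Scanning left to right: at [9:18] match 'xtdp_xtdp', group 1 = 'xtdp'; at [19:26] match 'ioa_ioa', group 1 = 'ioa'.
One capturing group, so `findall` returns just the captured substring from each match — 2 in all.

['xtdp', 'ioa']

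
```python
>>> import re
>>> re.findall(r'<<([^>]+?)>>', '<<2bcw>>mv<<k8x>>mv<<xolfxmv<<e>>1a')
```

['2bcw', 'k8x', 'xolfxmv<<e']

Because there's exactly one group, `findall` drops the full match and keeps group 1 from each hit.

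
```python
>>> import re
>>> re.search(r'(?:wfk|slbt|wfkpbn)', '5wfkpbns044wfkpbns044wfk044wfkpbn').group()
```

'wfk'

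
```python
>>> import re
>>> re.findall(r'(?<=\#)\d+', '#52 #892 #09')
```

The positive lookaround only admits positions where the adjacent text matches; those characters stay outside the span.
`findall` yields the raw match text (3 of them) because the pattern has no groups.

['52', '892', '09']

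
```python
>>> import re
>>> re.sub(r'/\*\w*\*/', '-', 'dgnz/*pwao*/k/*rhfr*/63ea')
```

'dgnz-k-63ea'

Matches: at [4:12] → '/*pwao*/'; at [13:21] → '/*rhfr*/'.
Every occurrence is swapped for '-'.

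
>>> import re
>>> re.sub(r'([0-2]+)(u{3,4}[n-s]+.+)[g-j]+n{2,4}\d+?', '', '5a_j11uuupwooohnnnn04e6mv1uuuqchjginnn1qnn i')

'5a_jqnn i'

Pattern: one or more of a character in [0-2] (captured); then 3 to 4 of a literal 'u', then one or more of a character in [n-s], then one or more of any character (captured); then one or more of a character in [g-j], then 2 to 4 of the literal 'n', then one or more of a digit (lazy).
Matches: at [4:39] → '11uuupwooohnnnn04e6mv1uuuqchjginnn1'.
`sub` substitutes '' at each match site.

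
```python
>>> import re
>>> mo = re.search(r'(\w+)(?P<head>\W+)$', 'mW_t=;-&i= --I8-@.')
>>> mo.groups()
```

('I8', '-@.')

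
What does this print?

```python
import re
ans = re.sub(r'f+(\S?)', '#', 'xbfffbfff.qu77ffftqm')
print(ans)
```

xb##qu77#qm

The pattern matches one or more of a literal 'f'; then optionally a non-whitespace character (captured).
Matches: at [2:6] → 'fffb'; at [6:10] → 'fff.'; at [14:18] → 'ffft'.
`sub` substitutes '#' at each match site.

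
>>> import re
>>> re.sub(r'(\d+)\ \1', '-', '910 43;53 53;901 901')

'910 43;-;-'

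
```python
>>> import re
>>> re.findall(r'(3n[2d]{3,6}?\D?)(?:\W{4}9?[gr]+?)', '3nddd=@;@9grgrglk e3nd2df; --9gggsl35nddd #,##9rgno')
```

['3nddd', '3nd2df']

Pattern: the literal '3n', then 3 to 6 of one of [2d] (lazy), then optionally a non-digit (captured); then exactly 4 of a non-word character, then optionally a literal '9', then one or more of one of [gr] (lazy) (non-capturing group).
`findall` collects group 1 from each match (2 total).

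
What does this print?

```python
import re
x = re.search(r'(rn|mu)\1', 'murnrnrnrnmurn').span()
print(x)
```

After group 1 captures some text, `\1` only succeeds where that same text appears again.
Unlike `match`, `search` isn't anchored — it looks for the pattern anywhere in the string.
The match spans [2:6] → 'rnrn'.
Captured: group 1 = 'rn'.

(2, 6)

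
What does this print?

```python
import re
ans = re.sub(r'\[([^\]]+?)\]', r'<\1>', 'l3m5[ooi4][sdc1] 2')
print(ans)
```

l3m5<ooi4><sdc1> 2

Matches: at [4:10] → '[ooi4]'; at [10:16] → '[sdc1]'.
The replacement refers to a captured group, so each match is rewritten using its own captured text.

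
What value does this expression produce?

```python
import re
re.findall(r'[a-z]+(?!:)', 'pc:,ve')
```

A negative assertion filters positions out without eating any characters.
No capturing groups, so `findall` returns the 2 full match strings.

['p', 've']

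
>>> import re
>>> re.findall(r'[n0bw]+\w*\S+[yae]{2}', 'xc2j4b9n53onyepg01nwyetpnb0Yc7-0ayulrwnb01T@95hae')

['b9n53onyepg01nwyetpnb0Yc7-0ayulrwnb01T@95hae']

Pattern: one or more of one of [n0bw], then zero or more of a word character; then one or more of a non-whitespace character; then exactly 2 of one of [yae].
Walking the string: at [5:49] → 'b9n53onyepg01nwyetpnb0Yc7-0ayulrwnb01T@95hae'.
With no groups in the pattern, `findall` gives back each whole match — 1 here.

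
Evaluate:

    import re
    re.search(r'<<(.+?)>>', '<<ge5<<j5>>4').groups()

('ge5<<j5',)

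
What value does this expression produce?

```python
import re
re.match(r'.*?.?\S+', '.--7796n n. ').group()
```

'.--7796n'

With `match`, the pattern is implicitly anchored at the beginning.
The match spans [0:8] → '.--7796n'.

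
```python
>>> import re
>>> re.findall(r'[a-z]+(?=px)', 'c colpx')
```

['col']

The positive lookaround only admits positions where the adjacent text matches; those characters stay outside the span.
Scanning left to right: at [2:5] → 'col'.
`findall` yields the raw match text (1 of them) because the pattern has no groups.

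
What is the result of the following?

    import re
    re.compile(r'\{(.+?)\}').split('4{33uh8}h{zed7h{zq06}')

['4', '33uh8', 'h', 'zed7h{zq06', '']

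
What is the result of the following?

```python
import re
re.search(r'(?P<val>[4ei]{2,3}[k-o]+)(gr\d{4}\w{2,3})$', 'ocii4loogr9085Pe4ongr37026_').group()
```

'e4ongr37026_'

The match spans [15:27] → 'e4ongr37026_'.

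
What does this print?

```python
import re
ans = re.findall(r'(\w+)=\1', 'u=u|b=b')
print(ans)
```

['u', 'b']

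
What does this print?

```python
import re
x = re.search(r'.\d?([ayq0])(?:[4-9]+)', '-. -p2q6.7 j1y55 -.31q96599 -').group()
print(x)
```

p2q6

This matches any character, then optionally a digit; then one of [ayq0] (captured); then one or more of a character in [4-9] (non-capturing group).
`search` walks the string left to right and returns the first match it finds.
The match spans [4:8] → 'p2q6'.
Captured: group 1 = 'q'.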